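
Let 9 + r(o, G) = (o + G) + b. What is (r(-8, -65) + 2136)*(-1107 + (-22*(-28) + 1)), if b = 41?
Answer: -1026550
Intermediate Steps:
r(o, G) = 32 + G + o (r(o, G) = -9 + ((o + G) + 41) = -9 + ((G + o) + 41) = -9 + (41 + G + o) = 32 + G + o)
(r(-8, -65) + 2136)*(-1107 + (-22*(-28) + 1)) = ((32 - 65 - 8) + 2136)*(-1107 + (-22*(-28) + 1)) = (-41 + 2136)*(-1107 + (616 + 1)) = 2095*(-1107 + 617) = 2095*(-490) = -1026550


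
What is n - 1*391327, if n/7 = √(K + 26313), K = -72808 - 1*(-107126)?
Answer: -391327 + 7*√60631 ≈ -3.8960e+5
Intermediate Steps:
K = 34318 (K = -72808 + 107126 = 34318)
n = 7*√60631 (n = 7*√(34318 + 26313) = 7*√60631 ≈ 1723.6)
n - 1*391327 = 7*√60631 - 1*391327 = 7*√60631 - 391327 = -391327 + 7*√60631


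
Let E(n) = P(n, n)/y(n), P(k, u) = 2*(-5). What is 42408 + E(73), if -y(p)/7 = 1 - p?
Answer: 10686811/252 ≈ 42408.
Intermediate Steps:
P(k, u) = -10
y(p) = -7 + 7*p (y(p) = -7*(1 - p) = -7 + 7*p)
E(n) = -10/(-7 + 7*n)
42408 + E(73) = 42408 - 10/(-7 + 7*73) = 42408 - 10/(-7 + 511) = 42408 - 10/504 = 42408 - 10*1/504 = 42408 - 5/252 = 10686811/252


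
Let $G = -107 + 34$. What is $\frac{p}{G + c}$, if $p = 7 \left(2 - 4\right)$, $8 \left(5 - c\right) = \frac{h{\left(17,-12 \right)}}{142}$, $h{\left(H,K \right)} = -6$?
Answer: $\frac{7952}{38621} \approx 0.2059$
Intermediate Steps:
$G = -73$
$c = \frac{2843}{568}$ ($c = 5 - \frac{\left(-6\right) \frac{1}{142}}{8} = 5 - - \frac{3}{568} = 5 + \frac{3}{568} = \frac{2843}{568} \approx 5.0053$)
$p = -14$ ($p = 7 \left(-2\right) = -14$)
$\frac{p}{G + c} = \frac{1}{-73 + \frac{2843}{568}} \left(-14\right) = \frac{1}{- \frac{38621}{568}} \left(-14\right) = \left(- \frac{568}{38621}\right) \left(-14\right) = \frac{7952}{38621}$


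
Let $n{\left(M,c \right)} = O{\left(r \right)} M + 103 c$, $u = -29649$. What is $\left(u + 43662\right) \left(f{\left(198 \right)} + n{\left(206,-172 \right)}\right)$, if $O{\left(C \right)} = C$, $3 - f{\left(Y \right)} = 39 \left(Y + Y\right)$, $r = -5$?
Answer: $-479062431$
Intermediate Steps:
$f{\left(Y \right)} = 3 - 78 Y$ ($f{\left(Y \right)} = 3 - 39 \left(Y + Y\right) = 3 - 39 \cdot 2 Y = 3 - 78 Y$)
$n{\left(M,c \right)} = - 5 M + 103 c$
$\left(u + 43662\right) \left(f{\left(198 \right)} + n{\left(206,-172 \right)}\right) = \left(-29649 + 43662\right) \left(\left(3 - 15444\right) + \left(\left(-5\right) 206 + 103 \left(-172\right)\right)\right) = 14013 \left(\left(3 - 15444\right) - 18746\right) = 14013 \left(-15441 - 18746\right) = 14013 \left(-34187\right) = -479062431$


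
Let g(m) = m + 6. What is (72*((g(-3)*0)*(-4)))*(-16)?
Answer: 0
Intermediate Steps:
g(m) = 6 + m
(72*((g(-3)*0)*(-4)))*(-16) = (72*(((6 - 3)*0)*(-4)))*(-16) = (72*((3*0)*(-4)))*(-16) = (72*(0*(-4)))*(-16) = (72*0)*(-16) = 0*(-16) = 0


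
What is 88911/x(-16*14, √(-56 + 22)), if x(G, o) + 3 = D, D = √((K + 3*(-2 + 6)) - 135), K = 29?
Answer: -266733/103 - 88911*I*√94/103 ≈ -2589.6 - 8369.2*I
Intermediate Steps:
D = I*√94 (D = √((29 + 3*(-2 + 6)) - 135) = √((29 + 3*4) - 135) = √((29 + 12) - 135) = √(41 - 135) = √(-94) = I*√94 ≈ 9.6954*I)
x(G, o) = -3 + I*√94
88911/x(-16*14, √(-56 + 22)) = 88911/(-3 + I*√94)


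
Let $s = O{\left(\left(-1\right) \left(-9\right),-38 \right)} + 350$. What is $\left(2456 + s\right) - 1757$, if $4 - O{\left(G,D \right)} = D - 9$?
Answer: $1100$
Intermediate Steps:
$O{\left(G,D \right)} = 13 - D$ ($O{\left(G,D \right)} = 4 - \left(D - 9\right) = 4 - \left(-9 + D\right) = 13 - D$)
$s = 401$ ($s = \left(13 - -38\right) + 350 = \left(13 + 38\right) + 350 = 51 + 350 = 401$)
$\left(2456 + s\right) - 1757 = \left(2456 + 401\right) - 1757 = 2857 - 1757 = 1100$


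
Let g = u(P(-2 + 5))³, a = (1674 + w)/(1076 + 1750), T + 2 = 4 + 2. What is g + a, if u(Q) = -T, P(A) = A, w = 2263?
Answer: -176927/2826 ≈ -62.607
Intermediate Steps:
T = 4 (T = -2 + (4 + 2) = -2 + 6 = 4)
u(Q) = -4 (u(Q) = -1*4 = -4)
a = 3937/2826 (a = (1674 + 2263)/(1076 + 1750) = 3937/2826 ≈ 1.3931)
g = -64 (g = (-4)³ = -64)
g + a = -64 + 3937/2826 = -176927/2826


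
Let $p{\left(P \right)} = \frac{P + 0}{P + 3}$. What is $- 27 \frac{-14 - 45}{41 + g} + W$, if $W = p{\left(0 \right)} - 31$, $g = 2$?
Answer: $\frac{260}{43} \approx 6.0465$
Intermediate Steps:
$p{\left(P \right)} = \frac{P}{3 + P}$
$W = -31$ ($W = \frac{0}{3 + 0} - 31 = \frac{0}{3} - 31 = 0 \cdot \frac{1}{3} - 31 = 0 - 31 = -31$)
$- 27 \frac{-14 - 45}{41 + g} + W = - 27 \frac{-14 - 45}{41 + 2} - 31 = - 27 \left(- \frac{59}{43}\right) - 31 = - 27 \left(\left(-59\right) \frac{1}{43}\right) - 31 = \left(-27\right) \left(- \frac{59}{43}\right) - 31 = \frac{1593}{43} - 31 = \frac{260}{43}$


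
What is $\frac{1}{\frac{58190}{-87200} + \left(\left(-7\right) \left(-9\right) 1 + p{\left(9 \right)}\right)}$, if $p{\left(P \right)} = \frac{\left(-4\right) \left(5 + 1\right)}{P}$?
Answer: $\frac{26160}{1560863} \approx 0.01676$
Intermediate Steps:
$p{\left(P \right)} = - \frac{24}{P}$ ($p{\left(P \right)} = \frac{\left(-4\right) 6}{P} = - \frac{24}{P}$)
$\frac{1}{\frac{58190}{-87200} + \left(\left(-7\right) \left(-9\right) 1 + p{\left(9 \right)}\right)} = \frac{1}{\frac{58190}{-87200} - \left(\frac{8}{3} - \left(-7\right) \left(-9\right) 1\right)} = \frac{1}{58190 \left(- \frac{1}{87200}\right) + \left(63 \cdot 1 - \frac{8}{3}\right)} = \frac{1}{- \frac{5819}{8720} + \left(63 - \frac{8}{3}\right)} = \frac{1}{- \frac{5819}{8720} + \frac{181}{3}} = \frac{1}{\frac{1560863}{26160}} = \frac{26160}{1560863}$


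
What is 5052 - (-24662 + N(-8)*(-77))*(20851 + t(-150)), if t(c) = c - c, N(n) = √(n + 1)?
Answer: 514232414 + 1605527*I*√7 ≈ 5.1423e+8 + 4.2478e+6*I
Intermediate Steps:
N(n) = √(1 + n)
t(c) = 0
5052 - (-24662 + N(-8)*(-77))*(20851 + t(-150)) = 5052 - (-24662 + √(1 - 8)*(-77))*(20851 + 0) = 5052 - (-24662 + √(-7)*(-77))*20851 = 5052 - (-24662 + (I*√7)*(-77))*20851 = 5052 - (-24662 - 77*I*√7)*20851 = 5052 - (-514227362 - 1605527*I*√7) = 5052 + (514227362 + 1605527*I*√7) = 514232414 + 1605527*I*√7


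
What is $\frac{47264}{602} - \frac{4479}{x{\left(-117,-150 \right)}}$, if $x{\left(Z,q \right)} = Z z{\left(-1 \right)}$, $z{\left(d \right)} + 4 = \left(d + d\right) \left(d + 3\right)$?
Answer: $\frac{989113}{13416} \approx 73.726$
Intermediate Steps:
$z{\left(d \right)} = -4 + 2 d \left(3 + d\right)$ ($z{\left(d \right)} = -4 + \left(d + d\right) \left(d + 3\right) = -4 + 2 d \left(3 + d\right)$)
$x{\left(Z,q \right)} = - 8 Z$ ($x{\left(Z,q \right)} = Z \left(-4 + 2 \left(-1\right)^{2} + 6 \left(-1\right)\right) = Z \left(-4 + 2 \cdot 1 - 6\right) = Z \left(-4 + 2 - 6\right) = Z \left(-8\right) = - 8 Z$)
$\frac{47264}{602} - \frac{4479}{x{\left(-117,-150 \right)}} = \frac{47264}{602} - \frac{4479}{\left(-8\right) \left(-117\right)} = 47264 \cdot \frac{1}{602} - \frac{4479}{936} = \frac{3376}{43} - \frac{1493}{312} = \frac{989113}{13416}$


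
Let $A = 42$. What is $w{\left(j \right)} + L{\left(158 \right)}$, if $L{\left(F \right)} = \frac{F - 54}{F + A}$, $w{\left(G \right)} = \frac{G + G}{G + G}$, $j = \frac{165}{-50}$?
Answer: $\frac{38}{25} \approx 1.52$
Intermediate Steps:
$j = - \frac{33}{10}$ ($j = 165 \left(- \frac{1}{50}\right) = - \frac{33}{10} \approx -3.3$)
$w{\left(G \right)} = 1$ ($w{\left(G \right)} = \frac{2 G}{2 G} = 2 G \frac{1}{2 G} = 1$)
$L{\left(F \right)} = \frac{-54 + F}{42 + F}$ ($L{\left(F \right)} = \frac{F - 54}{F + 42} = \frac{-54 + F}{42 + F}$)
$w{\left(j \right)} + L{\left(158 \right)} = 1 + \frac{-54 + 158}{42 + 158} = 1 + \frac{1}{200} \cdot 104 = 1 + \frac{13}{25} = \frac{38}{25}$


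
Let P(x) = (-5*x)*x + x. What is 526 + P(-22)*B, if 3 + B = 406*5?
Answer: -4949408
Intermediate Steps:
B = 2027 (B = -3 + 406*5 = -3 + 2030 = 2027)
P(x) = x - 5*x**2 (P(x) = -5*x**2 + x = x - 5*x**2)
526 + P(-22)*B = 526 - 22*(1 - 5*(-22))*2027 = 526 - 22*(1 + 110)*2027 = 526 - 22*111*2027 = 526 - 2442*2027 = 526 - 4949934 = -4949408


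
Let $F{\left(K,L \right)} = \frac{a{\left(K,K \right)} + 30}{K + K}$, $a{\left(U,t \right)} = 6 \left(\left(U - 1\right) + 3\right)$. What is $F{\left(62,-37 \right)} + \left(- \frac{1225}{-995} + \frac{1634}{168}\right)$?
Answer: $\frac{7408159}{518196} \approx 14.296$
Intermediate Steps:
$a{\left(U,t \right)} = 12 + 6 U$ ($a{\left(U,t \right)} = 6 \left(\left(U - 1\right) + 3\right) = 6 \left(\left(-1 + U\right) + 3\right) = 6 \left(2 + U\right) = 12 + 6 U$)
$F{\left(K,L \right)} = \frac{42 + 6 K}{2 K}$ ($F{\left(K,L \right)} = \frac{\left(12 + 6 K\right) + 30}{K + K} = \frac{42 + 6 K}{2 K}$)
$F{\left(62,-37 \right)} + \left(- \frac{1225}{-995} + \frac{1634}{168}\right) = \left(3 + \frac{21}{62}\right) + \left(- \frac{1225}{-995} + \frac{1634}{168}\right) = \left(3 + 21 \cdot \frac{1}{62}\right) + \left(\left(-1225\right) \left(- \frac{1}{995}\right) + 1634 \cdot \frac{1}{168}\right) = \left(3 + \frac{21}{62}\right) + \left(\frac{245}{199} + \frac{817}{84}\right) = \frac{207}{62} + \frac{183163}{16716} = \frac{7408159}{518196}$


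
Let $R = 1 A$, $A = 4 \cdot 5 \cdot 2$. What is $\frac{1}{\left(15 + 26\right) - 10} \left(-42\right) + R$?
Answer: $\frac{1198}{31} \approx 38.645$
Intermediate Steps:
$A = 40$ ($A = 20 \cdot 2 = 40$)
$R = 40$ ($R = 1 \cdot 40 = 40$)
$\frac{1}{\left(15 + 26\right) - 10} \left(-42\right) + R = \frac{1}{\left(15 + 26\right) - 10} \left(-42\right) + 40 = \frac{1}{41 - 10} \left(-42\right) + 40 = \frac{1}{31} \left(-42\right) + 40 = - \frac{42}{31} + 40 = \frac{1198}{31}$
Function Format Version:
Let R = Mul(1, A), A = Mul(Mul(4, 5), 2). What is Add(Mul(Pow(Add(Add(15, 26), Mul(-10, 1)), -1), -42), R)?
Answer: Rational(1198, 31) ≈ 38.645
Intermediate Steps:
A = 40 (A = Mul(20, 2) = 40)
R = 40 (R = Mul(1, 40) = 40)
Add(Mul(Pow(Add(Add(15, 26), Mul(-10, 1)), -1), -42), R) = Add(Mul(Pow(Add(Add(15, 26), Mul(-10, 1)), -1), -42), 40) = Add(Mul(Pow(Add(41, -10), -1), -42), 40) = Add(Mul(Pow(31, -1), -42), 40) = Add(Mul(Rational(1, 31), -42), 40) = Add(Rational(-42, 31), 40) = Rational(1198, 31)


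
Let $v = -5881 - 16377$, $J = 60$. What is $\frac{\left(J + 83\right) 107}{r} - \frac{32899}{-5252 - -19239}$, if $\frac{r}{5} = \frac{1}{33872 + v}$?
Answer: $\frac{12617111959}{355} \approx 3.5541 \cdot 10^{7}$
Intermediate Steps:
$v = -22258$
$r = \frac{5}{11614}$ ($r = \frac{5}{33872 - 22258} = \frac{5}{11614} \approx 0.00043052$)
$\frac{\left(J + 83\right) 107}{r} - \frac{32899}{-5252 - -19239} = \frac{\left(60 + 83\right) 107}{\frac{5}{11614}} - \frac{32899}{-5252 - -19239} = 143 \cdot 107 \cdot \frac{11614}{5} - \frac{32899}{-5252 + 19239} = 15301 \cdot \frac{11614}{5} - \frac{32899}{13987} = \frac{177705814}{5} - \frac{167}{71} = \frac{12617111959}{355}$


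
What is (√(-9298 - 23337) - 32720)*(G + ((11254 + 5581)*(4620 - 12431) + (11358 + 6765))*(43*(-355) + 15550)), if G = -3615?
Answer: 1226077992445200 - 37471821285*I*√32635 ≈ 1.2261e+15 - 6.7693e+12*I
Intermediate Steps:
(√(-9298 - 23337) - 32720)*(G + ((11254 + 5581)*(4620 - 12431) + (11358 + 6765))*(43*(-355) + 15550)) = (√(-9298 - 23337) - 32720)*(-3615 + ((11254 + 5581)*(4620 - 12431) + (11358 + 6765))*(43*(-355) + 15550)) = (√(-32635) - 32720)*(-3615 + (16835*(-7811) + 18123)*(-15265 + 15550)) = (I*√32635 - 32720)*(-3615 + (-131498185 + 18123)*285) = (-32720 + I*√32635)*(-3615 - 131480062*285) = (-32720 + I*√32635)*(-3615 - 37471817670) = (-32720 + I*√32635)*(-37471821285) = 1226077992445200 - 37471821285*I*√32635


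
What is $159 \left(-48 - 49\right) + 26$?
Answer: $-15397$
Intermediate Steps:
$159 \left(-48 - 49\right) + 26 = 159 \left(-97\right) + 26 = -15423 + 26 = -15397$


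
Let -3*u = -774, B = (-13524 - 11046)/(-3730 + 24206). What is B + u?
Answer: 2629119/10238 ≈ 256.80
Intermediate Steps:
B = -12285/10238 (B = -24570/20476 = -24570*1/20476 = -12285/10238 ≈ -1.1999)
u = 258 (u = -1/3*(-774) = 258)
B + u = -12285/10238 + 258 = 2629119/10238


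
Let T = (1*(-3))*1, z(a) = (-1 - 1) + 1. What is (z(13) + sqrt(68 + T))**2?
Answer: (1 - sqrt(65))**2 ≈ 49.875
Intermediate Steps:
z(a) = -1 (z(a) = -2 + 1 = -1)
T = -3 (T = -3*1 = -3)
(z(13) + sqrt(68 + T))**2 = (-1 + sqrt(68 - 3))**2 = (-1 + sqrt(65))**2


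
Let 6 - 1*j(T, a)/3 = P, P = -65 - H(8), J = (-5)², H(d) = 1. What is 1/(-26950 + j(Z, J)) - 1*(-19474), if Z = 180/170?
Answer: 520617915/26734 ≈ 19474.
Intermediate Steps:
Z = 18/17 (Z = 180*(1/170) = 18/17 ≈ 1.0588)
J = 25
P = -66 (P = -65 - 1*1 = -65 - 1 = -66)
j(T, a) = 216 (j(T, a) = 18 - 3*(-66) = 18 + 198 = 216)
1/(-26950 + j(Z, J)) - 1*(-19474) = 1/(-26950 + 216) - 1*(-19474) = 1/(-26734) + 19474 = -1/26734 + 19474 = 520617915/26734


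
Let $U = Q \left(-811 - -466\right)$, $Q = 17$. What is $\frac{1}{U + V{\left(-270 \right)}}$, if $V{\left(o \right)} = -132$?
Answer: $- \frac{1}{5997} \approx -0.00016675$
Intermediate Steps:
$U = -5865$ ($U = 17 \left(-811 - -466\right) = 17 \left(-811 + 466\right) = 17 \left(-345\right) = -5865$)
$\frac{1}{U + V{\left(-270 \right)}} = \frac{1}{-5865 - 132} = \frac{1}{-5997} = - \frac{1}{5997}$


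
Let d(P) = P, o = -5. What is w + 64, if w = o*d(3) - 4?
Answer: 45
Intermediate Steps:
w = -19 (w = -5*3 - 4 = -15 - 4 = -19)
w + 64 = -19 + 64 = 45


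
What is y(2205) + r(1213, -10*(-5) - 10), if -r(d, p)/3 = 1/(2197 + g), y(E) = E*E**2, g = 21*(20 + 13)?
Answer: 30983011211247/2890 ≈ 1.0721e+10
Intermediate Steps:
g = 693 (g = 21*33 = 693)
y(E) = E**3
r(d, p) = -3/2890 (r(d, p) = -3/(2197 + 693) = -3/2890)
y(2205) + r(1213, -10*(-5) - 10) = 2205**3 - 3/2890 = 10720765125 - 3/2890 = 30983011211247/2890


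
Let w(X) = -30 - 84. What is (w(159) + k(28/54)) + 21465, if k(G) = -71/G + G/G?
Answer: 297011/14 ≈ 21215.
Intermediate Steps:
w(X) = -114
k(G) = 1 - 71/G (k(G) = -71/G + 1 = 1 - 71/G)
(w(159) + k(28/54)) + 21465 = (-114 + (-71 + 28/54)/((28/54))) + 21465 = (-114 + (-71 + 28*(1/54))/((28*(1/54)))) + 21465 = (-114 + (-71 + 14/27)/(14/27)) + 21465 = (-114 + (27/14)*(-1903/27)) + 21465 = (-114 - 1903/14) + 21465 = -3499/14 + 21465 = 297011/14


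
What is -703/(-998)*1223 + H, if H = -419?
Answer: 441607/998 ≈ 442.49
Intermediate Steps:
-703/(-998)*1223 + H = -703/(-998)*1223 - 419 = -703*(-1/998)*1223 - 419 = (703/998)*1223 - 419 = 859769/998 - 419 = 441607/998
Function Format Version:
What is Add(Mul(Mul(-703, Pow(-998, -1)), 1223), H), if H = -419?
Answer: Rational(441607, 998) ≈ 442.49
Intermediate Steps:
Add(Mul(Mul(-703, Pow(-998, -1)), 1223), H) = Add(Mul(Mul(-703, Pow(-998, -1)), 1223), -419) = Add(Mul(Mul(-703, Rational(-1, 998)), 1223), -419) = Add(Mul(Rational(703, 998), 1223), -419) = Add(Rational(859769, 998), -419) = Rational(441607, 998)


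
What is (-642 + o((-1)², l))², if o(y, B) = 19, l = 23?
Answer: 388129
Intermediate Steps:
(-642 + o((-1)², l))² = (-642 + 19)² = (-623)² = 388129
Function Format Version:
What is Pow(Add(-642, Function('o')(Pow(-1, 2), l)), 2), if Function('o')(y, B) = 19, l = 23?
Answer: 388129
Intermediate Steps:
Pow(Add(-642, Function('o')(Pow(-1, 2), l)), 2) = Pow(Add(-642, 19), 2) = Pow(-623, 2) = 388129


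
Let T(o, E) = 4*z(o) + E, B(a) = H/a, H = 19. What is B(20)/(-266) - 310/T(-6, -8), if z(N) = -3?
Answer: 4339/280 ≈ 15.496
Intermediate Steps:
B(a) = 19/a
T(o, E) = -12 + E (T(o, E) = 4*(-3) + E = -12 + E)
B(20)/(-266) - 310/T(-6, -8) = (19/20)/(-266) - 310/(-12 - 8) = (19*(1/20))*(-1/266) - 310/(-20) = (19/20)*(-1/266) - 310*(-1/20) = -1/280 + 31/2 = 4339/280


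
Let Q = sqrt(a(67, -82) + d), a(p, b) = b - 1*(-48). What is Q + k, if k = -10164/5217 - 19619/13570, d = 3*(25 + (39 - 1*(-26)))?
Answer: -3482287/1026010 + 2*sqrt(59) ≈ 11.968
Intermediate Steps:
a(p, b) = 48 + b (a(p, b) = b + 48 = 48 + b)
d = 270 (d = 3*(25 + (39 + 26)) = 3*(25 + 65) = 3*90 = 270)
Q = 2*sqrt(59) (Q = sqrt((48 - 82) + 270) = sqrt(-34 + 270) = sqrt(236) = 2*sqrt(59) ≈ 15.362)
k = -3482287/1026010 (k = -10164*1/5217 - 19619*1/13570 = -3388/1739 - 853/590 = -3482287/1026010 ≈ -3.3940)
Q + k = 2*sqrt(59) - 3482287/1026010 = -3482287/1026010 + 2*sqrt(59)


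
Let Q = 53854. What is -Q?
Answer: -53854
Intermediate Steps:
-Q = -1*53854 = -53854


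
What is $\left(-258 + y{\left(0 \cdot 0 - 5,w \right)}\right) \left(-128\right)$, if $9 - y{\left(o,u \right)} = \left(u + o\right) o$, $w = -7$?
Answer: $39552$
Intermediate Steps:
$y{\left(o,u \right)} = 9 - o \left(o + u\right)$ ($y{\left(o,u \right)} = 9 - \left(u + o\right) o = 9 - \left(o + u\right) o = 9 - o \left(o + u\right)$)
$\left(-258 + y{\left(0 \cdot 0 - 5,w \right)}\right) \left(-128\right) = \left(-258 - \left(-9 + \left(0 \cdot 0 - 5\right)^{2} + \left(0 \cdot 0 - 5\right) \left(-7\right)\right)\right) \left(-128\right) = \left(-258 - \left(-9 + \left(0 - 5\right)^{2} + \left(0 - 5\right) \left(-7\right)\right)\right) \left(-128\right) = \left(-258 - \left(16 + 35\right)\right) \left(-128\right) = \left(-258 - 51\right) \left(-128\right) = \left(-309\right) \left(-128\right) = 39552$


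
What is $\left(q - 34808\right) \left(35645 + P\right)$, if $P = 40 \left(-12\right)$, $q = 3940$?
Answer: $-1085473220$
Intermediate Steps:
$P = -480$
$\left(q - 34808\right) \left(35645 + P\right) = \left(3940 - 34808\right) \left(35645 - 480\right) = \left(-30868\right) 35165 = -1085473220$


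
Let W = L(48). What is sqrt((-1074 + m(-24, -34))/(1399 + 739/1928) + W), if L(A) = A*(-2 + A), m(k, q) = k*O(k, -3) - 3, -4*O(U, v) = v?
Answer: 2*sqrt(446303265483678)/899337 ≈ 46.981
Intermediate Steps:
O(U, v) = -v/4
m(k, q) = -3 + 3*k/4 (m(k, q) = k*(-1/4*(-3)) - 3 = k*(3/4) - 3 = 3*k/4 - 3 = -3 + 3*k/4)
W = 2208 (W = 48*(-2 + 48) = 48*46 = 2208)
sqrt((-1074 + m(-24, -34))/(1399 + 739/1928) + W) = sqrt((-1074 + (-3 + (3/4)*(-24)))/(1399 + 739/1928) + 2208) = sqrt((-1074 + (-3 - 18))/(1399 + 739*(1/1928)) + 2208) = sqrt((-1074 - 21)/(1399 + 739/1928) + 2208) = sqrt(-1095/2698011/1928 + 2208) = sqrt(-1095*1928/2698011 + 2208) = sqrt(-703720/899337 + 2208) = sqrt(1985032376/899337) = 2*sqrt(446303265483678)/899337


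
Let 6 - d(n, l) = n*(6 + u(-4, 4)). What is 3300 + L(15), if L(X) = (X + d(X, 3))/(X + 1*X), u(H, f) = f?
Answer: 32957/10 ≈ 3295.7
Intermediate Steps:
d(n, l) = 6 - 10*n (d(n, l) = 6 - n*(6 + 4) = 6 - n*10 = 6 - 10*n)
L(X) = (6 - 9*X)/(2*X) (L(X) = (X + (6 - 10*X))/(X + 1*X) = (6 - 9*X)/(X + X) = (6 - 9*X)/((2*X)) = (6 - 9*X)*(1/(2*X)) = (6 - 9*X)/(2*X))
3300 + L(15) = 3300 + (-9/2 + 3/15) = 3300 + (-9/2 + 3*(1/15)) = 3300 + (-9/2 + ⅕) = 3300 - 43/10 = 32957/10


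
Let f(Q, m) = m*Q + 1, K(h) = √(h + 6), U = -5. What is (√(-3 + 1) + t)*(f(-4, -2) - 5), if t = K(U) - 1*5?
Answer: -16 + 4*I*√2 ≈ -16.0 + 5.6569*I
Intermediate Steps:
K(h) = √(6 + h)
f(Q, m) = 1 + Q*m (f(Q, m) = Q*m + 1 = 1 + Q*m)
t = -4 (t = √(6 - 5) - 1*5 = √1 - 5 = 1 - 5 = -4)
(√(-3 + 1) + t)*(f(-4, -2) - 5) = (√(-3 + 1) - 4)*((1 - 4*(-2)) - 5) = (√(-2) - 4)*((1 + 8) - 5) = (I*√2 - 4)*(9 - 5) = (-4 + I*√2)*4 = -16 + 4*I*√2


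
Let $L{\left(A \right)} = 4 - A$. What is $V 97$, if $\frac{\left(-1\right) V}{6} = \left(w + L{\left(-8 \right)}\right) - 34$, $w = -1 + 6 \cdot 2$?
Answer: $6402$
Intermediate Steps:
$w = 11$ ($w = -1 + 12 = 11$)
$V = 66$ ($V = - 6 \left(\left(11 + \left(4 - -8\right)\right) - 34\right) = - 6 \left(\left(11 + \left(4 + 8\right)\right) - 34\right) = - 6 \left(\left(11 + 12\right) - 34\right) = - 6 \left(23 - 34\right) = \left(-6\right) \left(-11\right) = 66$)
$V 97 = 66 \cdot 97 = 6402$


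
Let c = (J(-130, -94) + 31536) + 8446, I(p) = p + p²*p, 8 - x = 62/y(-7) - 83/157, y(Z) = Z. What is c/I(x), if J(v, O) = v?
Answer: 2938804483986/388811792875 ≈ 7.5584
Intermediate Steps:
x = 19107/1099 (x = 8 - (62/(-7) - 83/157) = 8 - (62*(-⅐) - 83*1/157) = 8 - (-62/7 - 83/157) = 8 - 1*(-10315/1099) = 8 + 10315/1099 = 19107/1099 ≈ 17.386)
I(p) = p + p³
c = 39852 (c = (-130 + 31536) + 8446 = 31406 + 8446 = 39852)
c/I(x) = 39852/(19107/1099 + (19107/1099)³) = 39852/(19107/1099 + 6975534818043/1327373299) = 39852/(6998612271750/1327373299) = 39852*(1327373299/6998612271750) = 2938804483986/388811792875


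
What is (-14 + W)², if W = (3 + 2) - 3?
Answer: 144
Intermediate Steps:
W = 2 (W = 5 - 3 = 2)
(-14 + W)² = (-14 + 2)² = (-12)² = 144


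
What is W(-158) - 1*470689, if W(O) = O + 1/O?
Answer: -74393827/158 ≈ -4.7085e+5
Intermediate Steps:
W(-158) - 1*470689 = (-158 + 1/(-158)) - 1*470689 = (-158 - 1/158) - 470689 = -24965/158 - 470689 = -74393827/158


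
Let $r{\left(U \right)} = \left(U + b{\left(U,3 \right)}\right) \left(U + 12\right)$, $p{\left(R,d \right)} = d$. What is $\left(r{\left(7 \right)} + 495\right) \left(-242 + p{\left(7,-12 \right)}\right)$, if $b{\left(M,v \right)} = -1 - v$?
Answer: $-140208$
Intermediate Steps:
$r{\left(U \right)} = \left(-4 + U\right) \left(12 + U\right)$ ($r{\left(U \right)} = \left(U - 4\right) \left(U + 12\right) = \left(U - 4\right) \left(12 + U\right) = \left(-4 + U\right) \left(12 + U\right)$)
$\left(r{\left(7 \right)} + 495\right) \left(-242 + p{\left(7,-12 \right)}\right) = \left(\left(-48 + 7^{2} + 8 \cdot 7\right) + 495\right) \left(-242 - 12\right) = \left(\left(-48 + 49 + 56\right) + 495\right) \left(-254\right) = \left(57 + 495\right) \left(-254\right) = 552 \left(-254\right) = -140208$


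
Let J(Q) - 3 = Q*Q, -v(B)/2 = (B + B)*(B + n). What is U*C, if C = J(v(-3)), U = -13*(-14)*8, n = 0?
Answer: 1891344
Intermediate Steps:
U = 1456 (U = 182*8 = 1456)
v(B) = -4*B² (v(B) = -2*(B + B)*(B + 0) = -2*2*B*B = -4*B²)
J(Q) = 3 + Q² (J(Q) = 3 + Q*Q = 3 + Q²)
C = 1299 (C = 3 + (-4*(-3)²)² = 3 + (-4*9)² = 3 + (-36)² = 3 + 1296 = 1299)
U*C = 1456*1299 = 1891344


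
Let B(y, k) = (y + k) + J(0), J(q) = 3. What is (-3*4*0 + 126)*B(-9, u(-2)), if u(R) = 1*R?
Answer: -1008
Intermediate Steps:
u(R) = R
B(y, k) = 3 + k + y (B(y, k) = (y + k) + 3 = (k + y) + 3 = 3 + k + y)
(-3*4*0 + 126)*B(-9, u(-2)) = (-3*4*0 + 126)*(3 - 2 - 9) = (-12*0 + 126)*(-8) = (0 + 126)*(-8) = 126*(-8) = -1008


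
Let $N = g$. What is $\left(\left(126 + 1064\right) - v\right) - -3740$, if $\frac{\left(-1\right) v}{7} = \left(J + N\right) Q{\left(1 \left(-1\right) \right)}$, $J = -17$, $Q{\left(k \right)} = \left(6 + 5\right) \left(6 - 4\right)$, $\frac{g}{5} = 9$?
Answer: $9242$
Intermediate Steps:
$g = 45$ ($g = 5 \cdot 9 = 45$)
$Q{\left(k \right)} = 22$ ($Q{\left(k \right)} = 11 \cdot 2 = 22$)
$N = 45$
$v = -4312$ ($v = - 7 \left(-17 + 45\right) 22 = - 7 \cdot 28 \cdot 22 = \left(-7\right) 616 = -4312$)
$\left(\left(126 + 1064\right) - v\right) - -3740 = \left(\left(126 + 1064\right) - -4312\right) - -3740 = \left(1190 + 4312\right) + 3740 = 5502 + 3740 = 9242$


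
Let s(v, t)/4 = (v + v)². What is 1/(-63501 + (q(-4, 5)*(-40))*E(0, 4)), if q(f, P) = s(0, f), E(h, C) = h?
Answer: -1/63501 ≈ -1.5748e-5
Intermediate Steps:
s(v, t) = 16*v² (s(v, t) = 4*(v + v)² = 4*(2*v)² = 4*(4*v²) = 16*v²)
q(f, P) = 0 (q(f, P) = 16*0² = 16*0 = 0)
1/(-63501 + (q(-4, 5)*(-40))*E(0, 4)) = 1/(-63501 + (0*(-40))*0) = 1/(-63501 + 0*0) = 1/(-63501 + 0) = 1/(-63501) = -1/63501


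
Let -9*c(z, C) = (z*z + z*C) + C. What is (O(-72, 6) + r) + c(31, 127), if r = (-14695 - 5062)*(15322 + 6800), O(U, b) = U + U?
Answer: -1311195169/3 ≈ -4.3707e+8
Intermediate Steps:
O(U, b) = 2*U
c(z, C) = -C/9 - z**2/9 - C*z/9 (c(z, C) = -((z*z + z*C) + C)/9 = -((z**2 + C*z) + C)/9 = -(C + z**2 + C*z)/9 = -C/9 - z**2/9 - C*z/9)
r = -437064354 (r = -19757*22122 = -437064354)
(O(-72, 6) + r) + c(31, 127) = (2*(-72) - 437064354) + (-1/9*127 - 1/9*31**2 - 1/9*127*31) = (-144 - 437064354) + (-127/9 - 1/9*961 - 3937/9) = -437064498 + (-127/9 - 961/9 - 3937/9) = -437064498 - 1675/3 = -1311195169/3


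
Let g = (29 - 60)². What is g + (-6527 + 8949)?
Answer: 3383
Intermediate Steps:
g = 961 (g = (-31)² = 961)
g + (-6527 + 8949) = 961 + (-6527 + 8949) = 961 + 2422 = 3383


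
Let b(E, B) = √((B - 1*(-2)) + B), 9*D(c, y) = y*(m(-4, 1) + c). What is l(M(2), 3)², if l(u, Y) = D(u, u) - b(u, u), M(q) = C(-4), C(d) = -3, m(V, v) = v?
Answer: -32/9 - 8*I/3 ≈ -3.5556 - 2.6667*I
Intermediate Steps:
D(c, y) = y*(1 + c)/9 (D(c, y) = (y*(1 + c))/9 = y*(1 + c)/9)
b(E, B) = √(2 + 2*B) (b(E, B) = √((B + 2) + B) = √((2 + B) + B) = √(2 + 2*B))
M(q) = -3
l(u, Y) = -√(2 + 2*u) + u*(1 + u)/9 (l(u, Y) = u*(1 + u)/9 - √(2 + 2*u) = -√(2 + 2*u) + u*(1 + u)/9)
l(M(2), 3)² = (-√(2 + 2*(-3)) + (⅑)*(-3)*(1 - 3))² = (-√(2 - 6) + (⅑)*(-3)*(-2))² = (-√(-4) + ⅔)² = (-2*I + ⅔)² = (⅔ - 2*I)²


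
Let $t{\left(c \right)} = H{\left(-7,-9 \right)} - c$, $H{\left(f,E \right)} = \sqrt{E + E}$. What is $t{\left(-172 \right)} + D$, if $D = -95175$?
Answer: $-95003 + 3 i \sqrt{2} \approx -95003.0 + 4.2426 i$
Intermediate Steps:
$H{\left(f,E \right)} = \sqrt{2} \sqrt{E}$ ($H{\left(f,E \right)} = \sqrt{2 E} = \sqrt{2} \sqrt{E}$)
$t{\left(c \right)} = - c + 3 i \sqrt{2}$ ($t{\left(c \right)} = \sqrt{2} \sqrt{-9} - c = \sqrt{2} \cdot 3 i - c = 3 i \sqrt{2} - c = - c + 3 i \sqrt{2}$)
$t{\left(-172 \right)} + D = \left(\left(-1\right) \left(-172\right) + 3 i \sqrt{2}\right) - 95175 = \left(172 + 3 i \sqrt{2}\right) - 95175 = -95003 + 3 i \sqrt{2}$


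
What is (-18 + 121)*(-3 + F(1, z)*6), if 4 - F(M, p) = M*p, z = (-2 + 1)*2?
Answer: 3399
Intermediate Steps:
z = -2 (z = -1*2 = -2)
F(M, p) = 4 - M*p
(-18 + 121)*(-3 + F(1, z)*6) = (-18 + 121)*(-3 + (4 - 1*1*(-2))*6) = 103*(-3 + (4 + 2)*6) = 103*(-3 + 6*6) = 103*(-3 + 36) = 103*33 = 3399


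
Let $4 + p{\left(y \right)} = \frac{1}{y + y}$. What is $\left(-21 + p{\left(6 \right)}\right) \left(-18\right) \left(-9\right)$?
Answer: $- \frac{8073}{2} \approx -4036.5$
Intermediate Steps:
$p{\left(y \right)} = -4 + \frac{1}{2 y}$ ($p{\left(y \right)} = -4 + \frac{1}{y + y} = -4 + \frac{1}{2 y}$)
$\left(-21 + p{\left(6 \right)}\right) \left(-18\right) \left(-9\right) = \left(-21 - \left(4 - \frac{1}{2 \cdot 6}\right)\right) \left(-18\right) \left(-9\right) = \left(-21 + \left(-4 + \frac{1}{2} \cdot \frac{1}{6}\right)\right) \left(-18\right) \left(-9\right) = \left(-21 + \left(-4 + \frac{1}{12}\right)\right) \left(-18\right) \left(-9\right) = \left(-21 - \frac{47}{12}\right) \left(-18\right) \left(-9\right) = \left(- \frac{299}{12}\right) \left(-18\right) \left(-9\right) = \frac{897}{2} \left(-9\right) = - \frac{8073}{2}$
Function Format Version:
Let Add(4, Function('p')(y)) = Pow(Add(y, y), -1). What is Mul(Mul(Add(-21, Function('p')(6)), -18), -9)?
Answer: Rational(-8073, 2) ≈ -4036.5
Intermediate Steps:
Function('p')(y) = Add(-4, Mul(Rational(1, 2), Pow(y, -1))) (Function('p')(y) = Add(-4, Pow(Add(y, y), -1)) = Add(-4, Pow(Mul(2, y), -1)) = Add(-4, Mul(Rational(1, 2), Pow(y, -1))))
Mul(Mul(Add(-21, Function('p')(6)), -18), -9) = Mul(Mul(Add(-21, Add(-4, Mul(Rational(1, 2), Pow(6, -1)))), -18), -9) = Mul(Mul(Add(-21, Add(-4, Mul(Rational(1, 2), Rational(1, 6)))), -18), -9) = Mul(Mul(Add(-21, Add(-4, Rational(1, 12))), -18), -9) = Mul(Mul(Add(-21, Rational(-47, 12)), -18), -9) = Mul(Mul(Rational(-299, 12), -18), -9) = Mul(Rational(897, 2), -9) = Rational(-8073, 2)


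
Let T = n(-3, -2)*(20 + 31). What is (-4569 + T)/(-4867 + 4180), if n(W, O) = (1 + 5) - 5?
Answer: 1506/229 ≈ 6.5764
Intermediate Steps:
n(W, O) = 1 (n(W, O) = 6 - 5 = 1)
T = 51 (T = 1*(20 + 31) = 1*51 = 51)
(-4569 + T)/(-4867 + 4180) = (-4569 + 51)/(-4867 + 4180) = -4518/(-687) = -4518*(-1/687) = 1506/229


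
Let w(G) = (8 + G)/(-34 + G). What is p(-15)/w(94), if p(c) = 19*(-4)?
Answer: -760/17 ≈ -44.706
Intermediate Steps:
p(c) = -76
w(G) = (8 + G)/(-34 + G)
p(-15)/w(94) = -76*(-34 + 94)/(8 + 94) = -76/(102/60) = -76/((1/60)*102) = -76/17/10 = -76*10/17 = -760/17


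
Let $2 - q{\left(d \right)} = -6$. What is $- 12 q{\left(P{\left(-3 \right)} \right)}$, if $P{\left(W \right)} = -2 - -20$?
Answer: $-96$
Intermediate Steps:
$P{\left(W \right)} = 18$ ($P{\left(W \right)} = -2 + 20 = 18$)
$q{\left(d \right)} = 8$ ($q{\left(d \right)} = 2 - -6 = 2 + 6 = 8$)
$- 12 q{\left(P{\left(-3 \right)} \right)} = \left(-12\right) 8 = -96$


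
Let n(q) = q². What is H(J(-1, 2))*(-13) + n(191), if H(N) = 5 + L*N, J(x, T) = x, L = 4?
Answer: 36468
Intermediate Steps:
H(N) = 5 + 4*N
H(J(-1, 2))*(-13) + n(191) = (5 + 4*(-1))*(-13) + 191² = (5 - 4)*(-13) + 36481 = 1*(-13) + 36481 = -13 + 36481 = 36468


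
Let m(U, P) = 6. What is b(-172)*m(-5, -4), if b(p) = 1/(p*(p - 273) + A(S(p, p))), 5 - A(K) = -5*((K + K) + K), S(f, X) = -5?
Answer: 1/12745 ≈ 7.8462e-5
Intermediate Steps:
A(K) = 5 + 15*K (A(K) = 5 - (-5)*((K + K) + K) = 5 - (-5)*(2*K + K) = 5 - (-5)*3*K = 5 - (-15)*K = 5 + 15*K)
b(p) = 1/(-70 + p*(-273 + p)) (b(p) = 1/(p*(p - 273) + (5 + 15*(-5))) = 1/(p*(-273 + p) + (5 - 75)) = 1/(p*(-273 + p) - 70) = 1/(-70 + p*(-273 + p)))
b(-172)*m(-5, -4) = 6/(-70 + (-172)**2 - 273*(-172)) = 6/(-70 + 29584 + 46956) = 6/76470 = (1/76470)*6 = 1/12745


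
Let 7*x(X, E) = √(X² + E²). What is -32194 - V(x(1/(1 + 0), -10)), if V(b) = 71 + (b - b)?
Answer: -32265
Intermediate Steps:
x(X, E) = √(E² + X²)/7 (x(X, E) = √(X² + E²)/7 = √(E² + X²)/7)
V(b) = 71 (V(b) = 71 + 0 = 71)
-32194 - V(x(1/(1 + 0), -10)) = -32194 - 1*71 = -32194 - 71 = -32265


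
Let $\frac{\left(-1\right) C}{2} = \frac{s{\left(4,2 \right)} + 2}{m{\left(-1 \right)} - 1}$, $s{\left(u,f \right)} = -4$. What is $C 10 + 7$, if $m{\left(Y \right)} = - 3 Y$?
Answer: $27$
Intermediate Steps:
$C = 2$ ($C = - 2 \frac{-4 + 2}{\left(-3\right) \left(-1\right) - 1} = - 2 \left(- \frac{2}{3 - 1}\right) = - 2 \left(- \frac{2}{2}\right) = - 2 \left(\left(-2\right) \frac{1}{2}\right) = \left(-2\right) \left(-1\right) = 2$)
$C 10 + 7 = 2 \cdot 10 + 7 = 20 + 7 = 27$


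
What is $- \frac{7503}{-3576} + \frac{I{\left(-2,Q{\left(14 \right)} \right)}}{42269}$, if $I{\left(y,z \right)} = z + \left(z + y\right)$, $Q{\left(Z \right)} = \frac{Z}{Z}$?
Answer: $\frac{2501}{1192} \approx 2.0982$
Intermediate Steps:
$Q{\left(Z \right)} = 1$
$I{\left(y,z \right)} = y + 2 z$ ($I{\left(y,z \right)} = z + \left(y + z\right) = y + 2 z$)
$- \frac{7503}{-3576} + \frac{I{\left(-2,Q{\left(14 \right)} \right)}}{42269} = - \frac{7503}{-3576} + \frac{-2 + 2 \cdot 1}{42269} = \left(-7503\right) \left(- \frac{1}{3576}\right) + \left(-2 + 2\right) \frac{1}{42269} = \frac{2501}{1192} + 0 \cdot \frac{1}{42269} = \frac{2501}{1192} + 0 = \frac{2501}{1192}$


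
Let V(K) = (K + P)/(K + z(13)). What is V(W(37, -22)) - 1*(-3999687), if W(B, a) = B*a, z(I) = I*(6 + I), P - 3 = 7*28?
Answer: 755941048/189 ≈ 3.9997e+6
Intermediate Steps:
P = 199 (P = 3 + 7*28 = 3 + 196 = 199)
V(K) = (199 + K)/(247 + K) (V(K) = (K + 199)/(K + 13*(6 + 13)) = (199 + K)/(K + 13*19) = (199 + K)/(K + 247) = (199 + K)/(247 + K))
V(W(37, -22)) - 1*(-3999687) = (199 + 37*(-22))/(247 + 37*(-22)) - 1*(-3999687) = (199 - 814)/(247 - 814) + 3999687 = -615/(-567) + 3999687 = -1/567*(-615) + 3999687 = 205/189 + 3999687 = 755941048/189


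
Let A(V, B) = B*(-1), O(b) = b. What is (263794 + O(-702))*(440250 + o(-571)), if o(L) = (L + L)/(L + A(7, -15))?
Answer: 16099924279766/139 ≈ 1.1583e+11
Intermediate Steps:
A(V, B) = -B
o(L) = 2*L/(15 + L) (o(L) = (L + L)/(L - 1*(-15)) = (2*L)/(L + 15) = (2*L)/(15 + L) = 2*L/(15 + L))
(263794 + O(-702))*(440250 + o(-571)) = (263794 - 702)*(440250 + 2*(-571)/(15 - 571)) = 263092*(440250 + 2*(-571)/(-556)) = 263092*(440250 + 2*(-571)*(-1/556)) = 263092*(440250 + 571/278) = 263092*(122390071/278) = 16099924279766/139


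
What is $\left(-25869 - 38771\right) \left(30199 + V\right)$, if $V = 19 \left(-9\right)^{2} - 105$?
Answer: $-2044757120$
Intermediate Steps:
$V = 1434$ ($V = 19 \cdot 81 - 105 = 1539 - 105 = 1434$)
$\left(-25869 - 38771\right) \left(30199 + V\right) = \left(-25869 - 38771\right) \left(30199 + 1434\right) = \left(-64640\right) 31633 = -2044757120$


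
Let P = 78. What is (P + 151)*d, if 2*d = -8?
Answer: -916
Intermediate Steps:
d = -4 (d = (½)*(-8) = -4)
(P + 151)*d = (78 + 151)*(-4) = 229*(-4) = -916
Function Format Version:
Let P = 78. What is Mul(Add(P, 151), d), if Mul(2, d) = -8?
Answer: -916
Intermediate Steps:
d = -4 (d = Mul(Rational(1, 2), -8) = -4)
Mul(Add(P, 151), d) = Mul(Add(78, 151), -4) = Mul(229, -4) = -916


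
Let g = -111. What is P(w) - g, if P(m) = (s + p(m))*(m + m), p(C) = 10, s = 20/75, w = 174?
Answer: 18419/5 ≈ 3683.8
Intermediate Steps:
s = 4/15 (s = 20*(1/75) = 4/15 ≈ 0.26667)
P(m) = 308*m/15 (P(m) = (4/15 + 10)*(m + m) = 154*(2*m)/15 = 308*m/15)
P(w) - g = (308/15)*174 - 1*(-111) = 17864/5 + 111 = 18419/5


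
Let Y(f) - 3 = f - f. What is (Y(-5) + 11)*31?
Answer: 434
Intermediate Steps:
Y(f) = 3 (Y(f) = 3 + (f - f) = 3 + 0 = 3)
(Y(-5) + 11)*31 = (3 + 11)*31 = 14*31 = 434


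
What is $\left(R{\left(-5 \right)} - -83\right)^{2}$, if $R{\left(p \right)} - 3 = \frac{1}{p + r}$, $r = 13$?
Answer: $\frac{474721}{64} \approx 7417.5$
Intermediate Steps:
$R{\left(p \right)} = 3 + \frac{1}{13 + p}$ ($R{\left(p \right)} = 3 + \frac{1}{p + 13} = 3 + \frac{1}{13 + p}$)
$\left(R{\left(-5 \right)} - -83\right)^{2} = \left(\frac{40 + 3 \left(-5\right)}{13 - 5} - -83\right)^{2} = \left(\frac{40 - 15}{8} + 83\right)^{2} = \left(\frac{1}{8} \cdot 25 + 83\right)^{2} = \left(\frac{25}{8} + 83\right)^{2} = \left(\frac{689}{8}\right)^{2} = \frac{474721}{64}$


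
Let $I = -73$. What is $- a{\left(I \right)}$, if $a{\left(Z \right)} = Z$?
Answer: $73$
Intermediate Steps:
$- a{\left(I \right)} = \left(-1\right) \left(-73\right) = 73$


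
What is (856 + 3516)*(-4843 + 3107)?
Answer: -7589792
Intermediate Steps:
(856 + 3516)*(-4843 + 3107) = 4372*(-1736) = -7589792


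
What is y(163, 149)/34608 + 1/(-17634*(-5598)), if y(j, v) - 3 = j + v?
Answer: 370182157/40670634384 ≈ 0.0091020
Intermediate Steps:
y(j, v) = 3 + j + v (y(j, v) = 3 + (j + v) = 3 + j + v)
y(163, 149)/34608 + 1/(-17634*(-5598)) = (3 + 163 + 149)/34608 + 1/(-17634*(-5598)) = 315*(1/34608) - 1/17634*(-1/5598) = 15/1648 + 1/98715132 = 370182157/40670634384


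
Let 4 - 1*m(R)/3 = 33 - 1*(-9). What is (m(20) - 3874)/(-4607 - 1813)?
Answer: 997/1605 ≈ 0.62118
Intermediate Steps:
m(R) = -114 (m(R) = 12 - 3*(33 - 1*(-9)) = 12 - 3*(33 + 9) = 12 - 3*42 = 12 - 126 = -114)
(m(20) - 3874)/(-4607 - 1813) = (-114 - 3874)/(-4607 - 1813) = -3988/(-6420) = -3988*(-1/6420) = 997/1605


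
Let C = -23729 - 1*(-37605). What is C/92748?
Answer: 3469/23187 ≈ 0.14961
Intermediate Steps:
C = 13876 (C = -23729 + 37605 = 13876)
C/92748 = 13876/92748 = 13876*(1/92748) = 3469/23187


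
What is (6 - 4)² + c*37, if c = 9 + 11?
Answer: 744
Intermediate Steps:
c = 20
(6 - 4)² + c*37 = (6 - 4)² + 20*37 = 2² + 740 = 4 + 740 = 744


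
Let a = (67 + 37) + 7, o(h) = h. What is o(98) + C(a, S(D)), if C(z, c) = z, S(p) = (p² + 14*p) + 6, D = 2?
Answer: 209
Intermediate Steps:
S(p) = 6 + p² + 14*p
a = 111 (a = 104 + 7 = 111)
o(98) + C(a, S(D)) = 98 + 111 = 209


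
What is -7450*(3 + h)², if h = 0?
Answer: -67050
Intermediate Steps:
-7450*(3 + h)² = -7450*(3 + 0)² = -7450*3² = -7450*9 = -67050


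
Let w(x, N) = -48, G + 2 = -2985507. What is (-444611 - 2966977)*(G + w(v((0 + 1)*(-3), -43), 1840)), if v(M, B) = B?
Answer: 10185490434516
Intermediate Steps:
G = -2985509 (G = -2 - 2985507 = -2985509)
(-444611 - 2966977)*(G + w(v((0 + 1)*(-3), -43), 1840)) = (-444611 - 2966977)*(-2985509 - 48) = -3411588*(-2985557) = 10185490434516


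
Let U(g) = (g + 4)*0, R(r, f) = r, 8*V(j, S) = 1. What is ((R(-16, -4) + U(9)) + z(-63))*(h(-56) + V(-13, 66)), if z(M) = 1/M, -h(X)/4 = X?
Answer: -1809137/504 ≈ -3589.6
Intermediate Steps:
V(j, S) = 1/8 (V(j, S) = (1/8)*1 = 1/8)
h(X) = -4*X
U(g) = 0 (U(g) = (4 + g)*0 = 0)
((R(-16, -4) + U(9)) + z(-63))*(h(-56) + V(-13, 66)) = ((-16 + 0) + 1/(-63))*(-4*(-56) + 1/8) = (-16 - 1/63)*(224 + 1/8) = -1009/63*1793/8 = -1809137/504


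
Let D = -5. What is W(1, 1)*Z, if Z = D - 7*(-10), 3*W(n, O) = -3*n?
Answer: -65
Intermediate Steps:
W(n, O) = -n (W(n, O) = (-3*n)/3 = -n)
Z = 65 (Z = -5 - 7*(-10) = -5 + 70 = 65)
W(1, 1)*Z = -1*1*65 = -1*65 = -65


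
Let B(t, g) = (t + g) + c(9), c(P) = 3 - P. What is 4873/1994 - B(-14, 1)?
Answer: 42759/1994 ≈ 21.444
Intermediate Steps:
B(t, g) = -6 + g + t (B(t, g) = (t + g) + (3 - 1*9) = (g + t) + (3 - 9) = (g + t) - 6 = -6 + g + t)
4873/1994 - B(-14, 1) = 4873/1994 - (-6 + 1 - 14) = 4873*(1/1994) - 1*(-19) = 4873/1994 + 19 = 42759/1994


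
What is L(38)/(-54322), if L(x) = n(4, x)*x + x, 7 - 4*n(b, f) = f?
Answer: 513/108644 ≈ 0.0047218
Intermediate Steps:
n(b, f) = 7/4 - f/4
L(x) = x + x*(7/4 - x/4) (L(x) = (7/4 - x/4)*x + x = x*(7/4 - x/4) + x = x + x*(7/4 - x/4))
L(38)/(-54322) = ((¼)*38*(11 - 1*38))/(-54322) = ((¼)*38*(11 - 38))*(-1/54322) = ((¼)*38*(-27))*(-1/54322) = -513/2*(-1/54322) = 513/108644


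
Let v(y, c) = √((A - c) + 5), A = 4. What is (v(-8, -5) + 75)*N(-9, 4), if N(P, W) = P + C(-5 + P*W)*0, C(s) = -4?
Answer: -675 - 9*√14 ≈ -708.67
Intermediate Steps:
N(P, W) = P (N(P, W) = P - 4*0 = P + 0 = P)
v(y, c) = √(9 - c) (v(y, c) = √((4 - c) + 5) = √(9 - c))
(v(-8, -5) + 75)*N(-9, 4) = (√(9 - 1*(-5)) + 75)*(-9) = (√(9 + 5) + 75)*(-9) = (√14 + 75)*(-9) = (75 + √14)*(-9) = -675 - 9*√14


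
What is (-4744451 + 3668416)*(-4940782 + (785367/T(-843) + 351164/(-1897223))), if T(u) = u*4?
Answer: 11337760286984824387145/2132478652 ≈ 5.3167e+12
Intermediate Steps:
T(u) = 4*u
(-4744451 + 3668416)*(-4940782 + (785367/T(-843) + 351164/(-1897223))) = (-4744451 + 3668416)*(-4940782 + (785367/((4*(-843))) + 351164/(-1897223))) = -1076035*(-4940782 + (785367/(-3372) + 351164*(-1/1897223))) = -1076035*(-4940782 + (785367*(-1/3372) - 351164/1897223)) = -1076035*(-4940782 + (-261789/1124 - 351164/1897223)) = -1076035*(-4940782 - 497066820283/2132478652) = -1076035*(-10536609206006147/2132478652) = 11337760286984824387145/2132478652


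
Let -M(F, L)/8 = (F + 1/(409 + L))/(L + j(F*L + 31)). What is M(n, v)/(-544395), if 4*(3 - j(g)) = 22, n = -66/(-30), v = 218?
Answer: 110432/735578358075 ≈ 1.5013e-7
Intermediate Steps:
n = 11/5 (n = -66*(-1/30) = 11/5 ≈ 2.2000)
j(g) = -5/2 (j(g) = 3 - 1/4*22 = 3 - 11/2 = -5/2)
M(F, L) = -8*(F + 1/(409 + L))/(-5/2 + L) (M(F, L) = -8*(F + 1/(409 + L))/(L - 5/2) = -8*(F + 1/(409 + L))/(-5/2 + L))
M(n, v)/(-544395) = (16*(-1 - 409*11/5 - 1*11/5*218)/(-2045 + 2*218**2 + 813*218))/(-544395) = (16*(-1 - 4499/5 - 2398/5)/(-2045 + 2*47524 + 177234))*(-1/544395) = (16*(-6902/5)/(-2045 + 95048 + 177234))*(-1/544395) = (16*(-6902/5)/270237)*(-1/544395) = (16*(1/270237)*(-6902/5))*(-1/544395) = -110432/1351185*(-1/544395) = 110432/735578358075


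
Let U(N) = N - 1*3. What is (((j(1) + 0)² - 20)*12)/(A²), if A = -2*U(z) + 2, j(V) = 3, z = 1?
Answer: -11/3 ≈ -3.6667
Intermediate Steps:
U(N) = -3 + N (U(N) = N - 3 = -3 + N)
A = 6 (A = -2*(-3 + 1) + 2 = -2*(-2) + 2 = 4 + 2 = 6)
(((j(1) + 0)² - 20)*12)/(A²) = (((3 + 0)² - 20)*12)/(6²) = ((3² - 20)*12)/36 = ((9 - 20)*12)*(1/36) = -11*12*(1/36) = -132*1/36 = -11/3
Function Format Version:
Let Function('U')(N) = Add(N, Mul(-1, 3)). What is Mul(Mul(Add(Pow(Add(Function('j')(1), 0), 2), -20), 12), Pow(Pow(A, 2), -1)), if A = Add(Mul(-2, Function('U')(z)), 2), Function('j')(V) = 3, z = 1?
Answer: Rational(-11, 3) ≈ -3.6667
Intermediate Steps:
Function('U')(N) = Add(-3, N) (Function('U')(N) = Add(N, -3) = Add(-3, N))
A = 6 (A = Add(Mul(-2, Add(-3, 1)), 2) = Add(Mul(-2, -2), 2) = Add(4, 2) = 6)
Mul(Mul(Add(Pow(Add(Function('j')(1), 0), 2), -20), 12), Pow(Pow(A, 2), -1)) = Mul(Mul(Add(Pow(Add(3, 0), 2), -20), 12), Pow(Pow(6, 2), -1)) = Mul(Mul(Add(Pow(3, 2), -20), 12), Pow(36, -1)) = Mul(Mul(Add(9, -20), 12), Rational(1, 36)) = Mul(Mul(-11, 12), Rational(1, 36)) = Mul(-132, Rational(1, 36)) = Rational(-11, 3)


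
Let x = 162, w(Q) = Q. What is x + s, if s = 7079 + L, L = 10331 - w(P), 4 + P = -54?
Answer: 17630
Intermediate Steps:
P = -58 (P = -4 - 54 = -58)
L = 10389 (L = 10331 - 1*(-58) = 10331 + 58 = 10389)
s = 17468 (s = 7079 + 10389 = 17468)
x + s = 162 + 17468 = 17630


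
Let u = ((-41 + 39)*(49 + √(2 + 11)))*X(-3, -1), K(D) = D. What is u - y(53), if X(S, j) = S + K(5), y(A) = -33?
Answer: -163 - 4*√13 ≈ -177.42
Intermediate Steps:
X(S, j) = 5 + S (X(S, j) = S + 5 = 5 + S)
u = -196 - 4*√13 (u = ((-41 + 39)*(49 + √(2 + 11)))*(5 - 3) = -2*(49 + √13)*2 = (-98 - 2*√13)*2 = -196 - 4*√13 ≈ -210.42)
u - y(53) = (-196 - 4*√13) - 1*(-33) = (-196 - 4*√13) + 33 = -163 - 4*√13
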